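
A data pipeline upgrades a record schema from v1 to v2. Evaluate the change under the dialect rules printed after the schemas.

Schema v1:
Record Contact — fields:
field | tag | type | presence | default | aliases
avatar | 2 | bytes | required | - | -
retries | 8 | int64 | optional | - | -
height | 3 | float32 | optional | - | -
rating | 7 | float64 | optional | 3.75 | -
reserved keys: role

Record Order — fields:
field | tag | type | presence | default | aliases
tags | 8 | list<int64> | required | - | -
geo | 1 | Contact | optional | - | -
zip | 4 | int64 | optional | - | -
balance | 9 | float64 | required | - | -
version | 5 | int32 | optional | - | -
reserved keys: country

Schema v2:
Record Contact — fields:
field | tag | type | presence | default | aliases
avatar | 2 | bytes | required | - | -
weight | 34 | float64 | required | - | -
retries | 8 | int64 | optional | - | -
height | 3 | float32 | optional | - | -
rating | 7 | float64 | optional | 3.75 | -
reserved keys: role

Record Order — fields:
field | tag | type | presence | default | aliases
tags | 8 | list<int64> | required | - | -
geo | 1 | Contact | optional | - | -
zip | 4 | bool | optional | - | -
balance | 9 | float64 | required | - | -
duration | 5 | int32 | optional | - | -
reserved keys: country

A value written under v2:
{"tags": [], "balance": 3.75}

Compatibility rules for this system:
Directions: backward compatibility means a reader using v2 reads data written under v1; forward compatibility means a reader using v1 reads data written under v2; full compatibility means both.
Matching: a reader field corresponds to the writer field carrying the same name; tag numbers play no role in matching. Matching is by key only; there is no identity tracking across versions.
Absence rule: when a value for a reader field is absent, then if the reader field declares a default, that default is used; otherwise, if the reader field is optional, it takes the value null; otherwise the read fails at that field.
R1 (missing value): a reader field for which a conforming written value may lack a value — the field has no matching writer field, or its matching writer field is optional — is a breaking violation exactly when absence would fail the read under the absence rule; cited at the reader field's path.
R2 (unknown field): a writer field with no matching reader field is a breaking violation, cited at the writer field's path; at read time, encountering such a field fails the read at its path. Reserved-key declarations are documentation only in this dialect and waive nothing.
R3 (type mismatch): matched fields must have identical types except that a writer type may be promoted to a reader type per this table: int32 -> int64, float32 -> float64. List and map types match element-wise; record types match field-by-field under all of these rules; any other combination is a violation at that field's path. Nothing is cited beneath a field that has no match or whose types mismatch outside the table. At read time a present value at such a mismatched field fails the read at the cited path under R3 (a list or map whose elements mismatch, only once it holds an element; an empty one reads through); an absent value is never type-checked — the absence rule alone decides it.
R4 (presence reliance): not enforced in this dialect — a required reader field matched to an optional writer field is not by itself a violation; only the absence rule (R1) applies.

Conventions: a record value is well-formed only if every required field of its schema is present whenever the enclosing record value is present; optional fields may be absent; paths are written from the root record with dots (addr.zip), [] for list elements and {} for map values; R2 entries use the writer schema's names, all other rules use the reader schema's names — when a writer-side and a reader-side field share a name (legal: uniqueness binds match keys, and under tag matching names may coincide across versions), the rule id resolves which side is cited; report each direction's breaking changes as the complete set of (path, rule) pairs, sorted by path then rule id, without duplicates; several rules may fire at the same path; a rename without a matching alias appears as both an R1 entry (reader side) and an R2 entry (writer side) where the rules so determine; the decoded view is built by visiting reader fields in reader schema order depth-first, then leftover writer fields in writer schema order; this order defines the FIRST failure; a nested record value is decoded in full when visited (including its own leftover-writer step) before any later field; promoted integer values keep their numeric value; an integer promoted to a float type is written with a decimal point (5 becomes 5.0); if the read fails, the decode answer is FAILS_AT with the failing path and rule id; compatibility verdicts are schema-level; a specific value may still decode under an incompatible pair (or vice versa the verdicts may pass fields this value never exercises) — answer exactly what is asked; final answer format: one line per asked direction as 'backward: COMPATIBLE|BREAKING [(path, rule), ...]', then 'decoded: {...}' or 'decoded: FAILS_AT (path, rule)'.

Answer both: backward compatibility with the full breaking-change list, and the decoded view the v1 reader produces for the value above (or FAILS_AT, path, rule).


each type pair in Order: writer, then reader
backward for Order (reader v2, writer v1):
  list<int64> -> list<int64>, writer required: tags aligns to tags
  Contact -> Contact, writer optional: geo aligns to geo
  int64 -> bool, writer optional: zip aligns to zip
  float64 -> float64, writer required: balance aligns to balance
  no writer field matches reader duration
  leftover writer field: version
  bytes -> bytes, writer required: geo.avatar aligns to geo.avatar
  no writer field matches reader geo.weight
  int64 -> int64, writer optional: geo.retries aligns to geo.retries
  float32 -> float32, writer optional: geo.height aligns to geo.height
  float64 -> float64, writer optional: geo.rating aligns to geo.rating
  violation R1 at geo.weight
  violation R2 at version
  violation R3 at zip
  => backward: BREAKING (3)
migrating the Order value to v1:
  tags := []
  geo := null (not supplied -> null)
  zip := null (not supplied -> null)
  balance := 3.75
  version := null (not supplied -> null)
  => decoded: {"tags": [], "geo": null, "zip": null, "balance": 3.75, "version": null}

backward: BREAKING [(geo.weight, R1), (version, R2), (zip, R3)]; decoded: {"tags": [], "geo": null, "zip": null, "balance": 3.75, "version": null}


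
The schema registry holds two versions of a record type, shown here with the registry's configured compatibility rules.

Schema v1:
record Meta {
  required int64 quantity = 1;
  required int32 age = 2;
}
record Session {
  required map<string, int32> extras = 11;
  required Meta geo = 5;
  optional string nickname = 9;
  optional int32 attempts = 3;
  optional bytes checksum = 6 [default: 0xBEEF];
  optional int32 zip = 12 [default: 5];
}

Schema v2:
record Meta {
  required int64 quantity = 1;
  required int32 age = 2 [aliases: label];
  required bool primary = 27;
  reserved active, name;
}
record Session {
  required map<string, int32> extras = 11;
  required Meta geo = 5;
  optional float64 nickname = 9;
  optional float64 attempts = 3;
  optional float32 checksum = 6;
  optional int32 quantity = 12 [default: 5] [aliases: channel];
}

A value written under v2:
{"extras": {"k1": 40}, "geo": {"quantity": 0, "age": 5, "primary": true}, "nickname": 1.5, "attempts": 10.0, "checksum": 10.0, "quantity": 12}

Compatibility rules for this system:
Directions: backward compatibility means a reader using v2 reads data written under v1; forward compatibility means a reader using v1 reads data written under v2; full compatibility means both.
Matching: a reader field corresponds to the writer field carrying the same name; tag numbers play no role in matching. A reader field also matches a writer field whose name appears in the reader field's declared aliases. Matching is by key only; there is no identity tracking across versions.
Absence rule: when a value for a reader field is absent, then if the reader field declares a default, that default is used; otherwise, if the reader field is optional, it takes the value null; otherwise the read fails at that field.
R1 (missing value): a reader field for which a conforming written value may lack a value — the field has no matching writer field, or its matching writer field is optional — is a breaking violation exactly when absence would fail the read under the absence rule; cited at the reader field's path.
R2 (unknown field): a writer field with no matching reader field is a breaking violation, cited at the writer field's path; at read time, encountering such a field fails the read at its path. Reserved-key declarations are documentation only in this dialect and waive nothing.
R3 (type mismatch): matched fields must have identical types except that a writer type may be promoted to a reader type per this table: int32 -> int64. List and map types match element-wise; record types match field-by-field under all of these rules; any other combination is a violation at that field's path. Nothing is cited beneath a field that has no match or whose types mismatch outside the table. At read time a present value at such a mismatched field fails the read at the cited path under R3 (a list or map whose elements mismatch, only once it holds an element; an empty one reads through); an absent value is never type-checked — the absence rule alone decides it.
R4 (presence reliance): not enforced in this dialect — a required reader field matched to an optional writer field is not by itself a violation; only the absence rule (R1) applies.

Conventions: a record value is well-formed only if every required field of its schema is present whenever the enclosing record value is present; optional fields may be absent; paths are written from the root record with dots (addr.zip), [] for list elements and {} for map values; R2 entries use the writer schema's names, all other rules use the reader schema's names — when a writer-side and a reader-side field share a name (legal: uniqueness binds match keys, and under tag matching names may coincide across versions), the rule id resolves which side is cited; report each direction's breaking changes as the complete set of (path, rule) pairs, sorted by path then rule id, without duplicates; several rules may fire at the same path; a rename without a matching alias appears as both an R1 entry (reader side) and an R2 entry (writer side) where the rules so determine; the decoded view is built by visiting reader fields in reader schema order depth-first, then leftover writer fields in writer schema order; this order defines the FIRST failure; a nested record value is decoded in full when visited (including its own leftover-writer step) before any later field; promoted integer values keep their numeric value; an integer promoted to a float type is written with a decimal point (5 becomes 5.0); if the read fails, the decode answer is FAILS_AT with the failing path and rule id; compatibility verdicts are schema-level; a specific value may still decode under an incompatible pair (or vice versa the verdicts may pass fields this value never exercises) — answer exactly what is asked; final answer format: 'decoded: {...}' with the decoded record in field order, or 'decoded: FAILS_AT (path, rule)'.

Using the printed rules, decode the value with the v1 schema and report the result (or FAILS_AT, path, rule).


decoded: FAILS_AT (geo.primary, R2)

in Session below, arrows point writer -> reader
decoding the Session value with the v1 reader:
  extras := {"k1": 40}
  geo.quantity := 0
  geo.age := 5
  read fails at geo.primary under R2 (unknown field)
  => FAILS_AT (geo.primary, R2)
checking off the Session differences that do not matter here:
  field attempts in record Session: type int32 changed to float64 -> affects the rule determinations only; this particular Session value decodes identically
  renamed field zip to quantity in record Session -> affects the rule determinations only; this particular Session value decodes identically
  field checksum in record Session: type bytes changed to float32 (its default is dropped) -> affects the rule determinations only; this particular Session value decodes identically
  field nickname in record Session: type string changed to float64 -> affects the rule determinations only; this particular Session value decodes identically


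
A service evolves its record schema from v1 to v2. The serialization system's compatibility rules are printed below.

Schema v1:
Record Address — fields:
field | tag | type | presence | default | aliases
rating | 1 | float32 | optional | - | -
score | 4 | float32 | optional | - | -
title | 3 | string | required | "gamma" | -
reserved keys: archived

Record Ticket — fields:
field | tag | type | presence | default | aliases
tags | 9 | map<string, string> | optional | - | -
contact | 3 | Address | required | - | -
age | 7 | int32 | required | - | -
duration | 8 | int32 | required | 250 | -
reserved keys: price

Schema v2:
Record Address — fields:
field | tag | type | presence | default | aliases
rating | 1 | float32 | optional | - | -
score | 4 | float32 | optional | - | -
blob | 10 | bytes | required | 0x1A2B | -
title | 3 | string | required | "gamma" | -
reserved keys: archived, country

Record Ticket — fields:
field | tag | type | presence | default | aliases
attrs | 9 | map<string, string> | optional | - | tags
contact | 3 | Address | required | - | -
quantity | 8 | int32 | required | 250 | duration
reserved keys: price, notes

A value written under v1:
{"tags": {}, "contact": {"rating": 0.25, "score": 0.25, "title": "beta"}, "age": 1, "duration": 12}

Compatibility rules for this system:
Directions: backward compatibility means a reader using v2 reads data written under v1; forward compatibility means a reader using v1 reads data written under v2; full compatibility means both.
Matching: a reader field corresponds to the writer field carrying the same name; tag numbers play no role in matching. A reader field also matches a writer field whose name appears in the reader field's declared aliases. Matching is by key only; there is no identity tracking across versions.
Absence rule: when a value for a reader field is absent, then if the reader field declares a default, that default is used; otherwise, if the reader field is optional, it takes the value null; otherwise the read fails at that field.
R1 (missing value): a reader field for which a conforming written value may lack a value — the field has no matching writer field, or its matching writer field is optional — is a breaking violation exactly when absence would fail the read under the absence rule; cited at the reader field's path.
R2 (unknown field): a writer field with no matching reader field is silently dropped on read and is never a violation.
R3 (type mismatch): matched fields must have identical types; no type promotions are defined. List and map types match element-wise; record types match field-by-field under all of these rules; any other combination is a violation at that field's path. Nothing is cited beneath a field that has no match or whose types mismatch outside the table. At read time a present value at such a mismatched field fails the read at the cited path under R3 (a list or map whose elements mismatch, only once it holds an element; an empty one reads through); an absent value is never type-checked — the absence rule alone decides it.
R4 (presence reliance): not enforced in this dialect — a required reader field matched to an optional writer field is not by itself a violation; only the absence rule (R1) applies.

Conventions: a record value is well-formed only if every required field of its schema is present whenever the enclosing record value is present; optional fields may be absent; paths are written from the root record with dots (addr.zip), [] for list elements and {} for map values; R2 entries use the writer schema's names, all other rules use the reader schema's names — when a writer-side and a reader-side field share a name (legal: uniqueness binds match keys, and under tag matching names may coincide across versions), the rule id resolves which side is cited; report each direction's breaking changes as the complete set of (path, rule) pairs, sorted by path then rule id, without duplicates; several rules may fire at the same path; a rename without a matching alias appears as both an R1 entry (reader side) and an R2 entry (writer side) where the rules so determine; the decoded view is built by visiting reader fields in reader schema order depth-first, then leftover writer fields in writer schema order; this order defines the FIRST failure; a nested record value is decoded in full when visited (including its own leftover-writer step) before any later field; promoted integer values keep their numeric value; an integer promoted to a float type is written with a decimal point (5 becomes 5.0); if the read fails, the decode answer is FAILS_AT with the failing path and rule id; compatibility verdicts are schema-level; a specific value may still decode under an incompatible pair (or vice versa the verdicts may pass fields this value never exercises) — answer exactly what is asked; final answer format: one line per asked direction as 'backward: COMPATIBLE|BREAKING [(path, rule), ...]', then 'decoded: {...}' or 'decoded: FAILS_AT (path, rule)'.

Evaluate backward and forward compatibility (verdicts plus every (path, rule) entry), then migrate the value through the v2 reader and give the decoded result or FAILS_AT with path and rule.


in Ticket below, arrows point writer -> reader
backward on Ticket — v2 reading data written by v1:
  attrs: paired with writer tags (map<string, string> -> map<string, string>; writer optional)
  contact: paired with writer contact (Address -> Address; writer required)
  quantity: paired with writer duration (int32 -> int32; writer required)
  writer age: unknown to reader
  contact.rating: paired with writer contact.rating (float32 -> float32; writer optional)
  contact.score: paired with writer contact.score (float32 -> float32; writer optional)
  contact.blob has no writer counterpart
  contact.title: paired with writer contact.title (string -> string; writer required)
  => backward: COMPATIBLE
forward on Ticket — v1 reading data written by v2:
  tags has no writer counterpart
  contact: paired with writer contact (Address -> Address; writer required)
  age has no writer counterpart
  duration has no writer counterpart
  writer attrs: unknown to reader
  writer quantity: unknown to reader
  contact.rating: paired with writer contact.rating (float32 -> float32; writer optional)
  contact.score: paired with writer contact.score (float32 -> float32; writer optional)
  contact.title: paired with writer contact.title (string -> string; writer required)
  writer contact.blob: unknown to reader
  rule R1 violated at age
  forward on Ticket therefore BREAKING (1)
decoding the Ticket value with the v2 reader:
  attrs := {} (from writer tags)
  contact.rating := 0.25
  contact.score := 0.25
  contact.blob := 0x1A2B (no value, default fills)
  contact.title := "beta"
  quantity := 12 (from writer duration)
  writer age: unmatched, discarded
  => decoded: {"attrs": {}, "contact": {"rating": 0.25, "score": 0.25, "blob": 0x1A2B, "title": "beta"}, "quantity": 12}

backward: COMPATIBLE []; forward: BREAKING [(age, R1)]; decoded: {"attrs": {}, "contact": {"rating": 0.25, "score": 0.25, "blob": 0x1A2B, "title": "beta"}, "quantity": 12}


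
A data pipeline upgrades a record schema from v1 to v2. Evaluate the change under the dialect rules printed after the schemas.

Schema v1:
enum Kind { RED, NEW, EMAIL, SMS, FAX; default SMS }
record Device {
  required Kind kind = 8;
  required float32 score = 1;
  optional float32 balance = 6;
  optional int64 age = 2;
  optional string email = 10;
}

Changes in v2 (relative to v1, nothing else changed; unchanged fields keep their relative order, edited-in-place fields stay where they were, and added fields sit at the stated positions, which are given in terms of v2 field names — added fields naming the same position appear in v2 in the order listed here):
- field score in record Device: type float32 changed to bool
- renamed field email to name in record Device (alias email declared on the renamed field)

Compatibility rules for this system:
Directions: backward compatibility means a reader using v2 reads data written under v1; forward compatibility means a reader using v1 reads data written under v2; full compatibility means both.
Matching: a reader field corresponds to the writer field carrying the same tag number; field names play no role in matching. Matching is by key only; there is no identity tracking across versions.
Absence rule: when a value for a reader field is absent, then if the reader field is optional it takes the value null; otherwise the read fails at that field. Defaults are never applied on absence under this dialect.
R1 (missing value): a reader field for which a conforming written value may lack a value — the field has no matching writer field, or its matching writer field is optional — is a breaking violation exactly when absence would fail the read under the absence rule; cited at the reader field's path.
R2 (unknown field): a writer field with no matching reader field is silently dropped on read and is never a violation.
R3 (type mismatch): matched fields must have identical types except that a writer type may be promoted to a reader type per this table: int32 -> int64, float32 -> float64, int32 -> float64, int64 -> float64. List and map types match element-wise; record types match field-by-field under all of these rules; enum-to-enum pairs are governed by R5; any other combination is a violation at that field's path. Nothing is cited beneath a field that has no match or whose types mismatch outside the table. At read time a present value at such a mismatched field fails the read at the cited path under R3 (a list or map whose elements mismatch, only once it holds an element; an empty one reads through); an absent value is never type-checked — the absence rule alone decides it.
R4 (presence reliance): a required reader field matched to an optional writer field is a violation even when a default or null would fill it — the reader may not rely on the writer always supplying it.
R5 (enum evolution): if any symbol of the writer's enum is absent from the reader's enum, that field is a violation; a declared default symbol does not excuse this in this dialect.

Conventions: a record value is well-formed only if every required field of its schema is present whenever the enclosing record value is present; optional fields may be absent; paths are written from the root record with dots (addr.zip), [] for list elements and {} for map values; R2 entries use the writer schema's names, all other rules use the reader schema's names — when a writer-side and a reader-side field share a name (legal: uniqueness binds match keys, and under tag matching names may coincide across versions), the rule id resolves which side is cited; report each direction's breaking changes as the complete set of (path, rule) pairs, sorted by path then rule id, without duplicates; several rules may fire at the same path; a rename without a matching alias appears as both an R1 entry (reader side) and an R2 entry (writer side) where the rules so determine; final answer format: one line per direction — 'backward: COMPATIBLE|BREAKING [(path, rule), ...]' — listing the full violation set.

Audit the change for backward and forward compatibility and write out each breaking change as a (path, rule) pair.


backward: BREAKING [(score, R3)]; forward: BREAKING [(score, R3)]

arrows below run writer -> reader for Device
backward for Device (reader v2, writer v1):
  Kind -> Kind, writer required: kind aligns to kind
  float32 -> bool, writer required: score aligns to score
  float32 -> float32, writer optional: balance aligns to balance
  int64 -> int64, writer optional: age aligns to age
  string -> string, writer optional: name aligns to email
  R3 fires at score
  => backward verdict for Device: BREAKING, 1 violation(s)
forward for Device (reader v1, writer v2):
  Kind -> Kind, writer required: kind aligns to kind
  bool -> float32, writer required: score aligns to score
  float32 -> float32, writer optional: balance aligns to balance
  int64 -> int64, writer optional: age aligns to age
  string -> string, writer optional: email aligns to name
  R3 fires at score
  => forward verdict for Device: BREAKING, 1 violation(s)


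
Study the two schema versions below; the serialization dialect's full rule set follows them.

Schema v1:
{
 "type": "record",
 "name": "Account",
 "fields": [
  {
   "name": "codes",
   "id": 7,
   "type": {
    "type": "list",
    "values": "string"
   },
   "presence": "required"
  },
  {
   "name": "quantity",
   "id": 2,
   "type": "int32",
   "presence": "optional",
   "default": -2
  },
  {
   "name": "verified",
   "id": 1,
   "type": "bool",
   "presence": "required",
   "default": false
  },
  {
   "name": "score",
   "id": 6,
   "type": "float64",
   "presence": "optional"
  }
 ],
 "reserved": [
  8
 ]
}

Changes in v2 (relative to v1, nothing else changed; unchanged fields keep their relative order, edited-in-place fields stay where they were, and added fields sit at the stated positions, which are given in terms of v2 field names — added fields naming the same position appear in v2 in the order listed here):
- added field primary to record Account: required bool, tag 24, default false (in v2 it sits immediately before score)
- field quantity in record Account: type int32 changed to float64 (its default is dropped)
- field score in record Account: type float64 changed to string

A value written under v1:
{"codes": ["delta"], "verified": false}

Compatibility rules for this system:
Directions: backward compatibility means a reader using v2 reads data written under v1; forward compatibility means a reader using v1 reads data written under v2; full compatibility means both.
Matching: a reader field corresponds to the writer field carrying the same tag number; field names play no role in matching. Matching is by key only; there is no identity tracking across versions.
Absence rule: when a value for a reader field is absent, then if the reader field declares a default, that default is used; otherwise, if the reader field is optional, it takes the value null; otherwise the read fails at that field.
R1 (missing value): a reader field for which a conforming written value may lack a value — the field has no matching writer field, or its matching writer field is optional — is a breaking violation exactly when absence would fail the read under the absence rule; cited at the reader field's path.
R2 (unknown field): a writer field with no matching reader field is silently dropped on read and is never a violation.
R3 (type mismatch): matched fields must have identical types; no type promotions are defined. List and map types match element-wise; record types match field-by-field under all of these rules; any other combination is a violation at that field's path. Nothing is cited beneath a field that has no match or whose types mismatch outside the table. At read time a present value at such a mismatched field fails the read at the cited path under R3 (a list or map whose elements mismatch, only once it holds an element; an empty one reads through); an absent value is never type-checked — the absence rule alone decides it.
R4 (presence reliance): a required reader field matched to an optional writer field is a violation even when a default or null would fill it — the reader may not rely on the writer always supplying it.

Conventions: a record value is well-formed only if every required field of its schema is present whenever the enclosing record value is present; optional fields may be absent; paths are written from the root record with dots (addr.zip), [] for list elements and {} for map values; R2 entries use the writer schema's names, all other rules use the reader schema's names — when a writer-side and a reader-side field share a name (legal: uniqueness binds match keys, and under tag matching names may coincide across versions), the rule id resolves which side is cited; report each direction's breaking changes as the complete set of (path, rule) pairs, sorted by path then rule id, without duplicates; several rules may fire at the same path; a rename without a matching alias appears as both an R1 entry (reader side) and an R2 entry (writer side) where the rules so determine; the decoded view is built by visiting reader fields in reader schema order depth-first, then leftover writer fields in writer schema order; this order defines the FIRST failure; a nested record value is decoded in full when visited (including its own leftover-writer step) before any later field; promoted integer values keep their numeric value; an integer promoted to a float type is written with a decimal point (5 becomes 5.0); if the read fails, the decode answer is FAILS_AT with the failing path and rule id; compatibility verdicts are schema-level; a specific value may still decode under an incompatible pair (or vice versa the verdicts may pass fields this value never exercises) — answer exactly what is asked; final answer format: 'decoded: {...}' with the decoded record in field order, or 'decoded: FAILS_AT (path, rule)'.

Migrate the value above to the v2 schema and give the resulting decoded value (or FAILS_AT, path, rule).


in Account below, arrows point writer -> reader
migrating the Account value to v2:
  codes := ["delta"]
  quantity := null (absent, optional -> null)
  verified := false
  primary := false (absent -> default)
  score := null (absent, optional -> null)
  => decoded: {"codes": ["delta"], "quantity": null, "verified": false, "primary": false, "score": null}
ruling out the remaining Account differences:
  field score in record Account: type float64 changed to string -> a verdict-level change on Account — the shown value reads the same

decoded: {"codes": ["delta"], "quantity": null, "verified": false, "primary": false, "score": null}


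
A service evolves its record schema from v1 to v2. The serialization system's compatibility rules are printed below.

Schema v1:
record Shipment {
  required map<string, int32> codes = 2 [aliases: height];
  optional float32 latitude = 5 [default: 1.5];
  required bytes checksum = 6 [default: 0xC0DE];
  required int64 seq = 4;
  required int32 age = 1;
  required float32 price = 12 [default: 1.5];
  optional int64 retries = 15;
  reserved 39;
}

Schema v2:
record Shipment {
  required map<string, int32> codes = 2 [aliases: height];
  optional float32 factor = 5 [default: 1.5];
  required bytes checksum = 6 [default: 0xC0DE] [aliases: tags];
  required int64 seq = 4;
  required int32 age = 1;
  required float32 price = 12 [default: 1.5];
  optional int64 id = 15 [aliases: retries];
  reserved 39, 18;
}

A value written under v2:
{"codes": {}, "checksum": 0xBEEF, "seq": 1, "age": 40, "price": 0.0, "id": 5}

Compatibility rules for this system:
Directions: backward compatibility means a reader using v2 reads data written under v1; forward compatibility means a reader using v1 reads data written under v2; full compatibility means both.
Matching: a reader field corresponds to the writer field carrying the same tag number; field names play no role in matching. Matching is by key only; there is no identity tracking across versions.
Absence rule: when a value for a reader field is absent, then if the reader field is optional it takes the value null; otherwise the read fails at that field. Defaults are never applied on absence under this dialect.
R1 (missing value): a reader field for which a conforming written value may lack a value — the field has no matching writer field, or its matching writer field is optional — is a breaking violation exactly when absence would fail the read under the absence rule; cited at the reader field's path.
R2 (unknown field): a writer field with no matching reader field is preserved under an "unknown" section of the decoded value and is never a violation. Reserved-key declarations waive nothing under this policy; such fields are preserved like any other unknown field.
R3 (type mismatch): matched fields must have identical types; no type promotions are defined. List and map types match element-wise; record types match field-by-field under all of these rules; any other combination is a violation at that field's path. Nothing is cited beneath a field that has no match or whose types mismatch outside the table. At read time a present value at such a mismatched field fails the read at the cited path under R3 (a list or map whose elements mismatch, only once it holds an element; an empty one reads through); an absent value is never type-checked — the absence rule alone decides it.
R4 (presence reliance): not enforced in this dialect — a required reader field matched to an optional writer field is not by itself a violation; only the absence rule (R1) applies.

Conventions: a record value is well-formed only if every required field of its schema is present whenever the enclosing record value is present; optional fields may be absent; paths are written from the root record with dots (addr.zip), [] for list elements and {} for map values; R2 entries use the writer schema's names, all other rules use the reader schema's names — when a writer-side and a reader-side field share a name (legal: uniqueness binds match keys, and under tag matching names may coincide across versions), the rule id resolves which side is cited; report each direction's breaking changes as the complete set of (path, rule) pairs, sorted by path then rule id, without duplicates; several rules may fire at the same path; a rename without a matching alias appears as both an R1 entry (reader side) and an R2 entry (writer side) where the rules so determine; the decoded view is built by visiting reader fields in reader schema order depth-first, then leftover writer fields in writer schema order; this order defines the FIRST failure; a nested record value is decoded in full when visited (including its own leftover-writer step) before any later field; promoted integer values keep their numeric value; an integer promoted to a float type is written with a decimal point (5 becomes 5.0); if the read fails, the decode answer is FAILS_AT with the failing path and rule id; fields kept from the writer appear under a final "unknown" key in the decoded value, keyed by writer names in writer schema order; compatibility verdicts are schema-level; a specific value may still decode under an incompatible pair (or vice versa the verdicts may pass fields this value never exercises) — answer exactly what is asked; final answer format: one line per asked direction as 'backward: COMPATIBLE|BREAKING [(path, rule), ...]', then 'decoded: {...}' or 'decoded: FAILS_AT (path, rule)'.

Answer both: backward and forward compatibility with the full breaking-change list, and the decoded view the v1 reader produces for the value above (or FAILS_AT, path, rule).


in Shipment below, arrows point writer -> reader
backward on Shipment — v2 reading data written by v1:
  codes: paired with writer codes (map<string, int32> -> map<string, int32>; writer required)
  factor: paired with writer latitude (float32 -> float32; writer optional)
  checksum: paired with writer checksum (bytes -> bytes; writer required)
  seq: paired with writer seq (int64 -> int64; writer required)
  age: paired with writer age (int32 -> int32; writer required)
  price: paired with writer price (float32 -> float32; writer required)
  id: paired with writer retries (int64 -> int64; writer optional)
  => backward verdict for Shipment: COMPATIBLE, no violations
forward on Shipment — v1 reading data written by v2:
  codes: paired with writer codes (map<string, int32> -> map<string, int32>; writer required)
  latitude: paired with writer factor (float32 -> float32; writer optional)
  checksum: paired with writer checksum (bytes -> bytes; writer required)
  seq: paired with writer seq (int64 -> int64; writer required)
  age: paired with writer age (int32 -> int32; writer required)
  price: paired with writer price (float32 -> float32; writer required)
  retries: paired with writer id (int64 -> int64; writer optional)
  => forward verdict for Shipment: COMPATIBLE, no violations
decode (reader v1):
  codes := {}
  latitude := null (not supplied -> null)
  checksum := 0xBEEF
  seq := 1
  age := 40
  price := 0.0
  retries := 5 (from writer id)
  => decoded: {"codes": {}, "latitude": null, "checksum": 0xBEEF, "seq": 1, "age": 40, "price": 0.0, "retries": 5}

backward: COMPATIBLE []; forward: COMPATIBLE []; decoded: {"codes": {}, "latitude": null, "checksum": 0xBEEF, "seq": 1, "age": 40, "price": 0.0, "retries": 5}


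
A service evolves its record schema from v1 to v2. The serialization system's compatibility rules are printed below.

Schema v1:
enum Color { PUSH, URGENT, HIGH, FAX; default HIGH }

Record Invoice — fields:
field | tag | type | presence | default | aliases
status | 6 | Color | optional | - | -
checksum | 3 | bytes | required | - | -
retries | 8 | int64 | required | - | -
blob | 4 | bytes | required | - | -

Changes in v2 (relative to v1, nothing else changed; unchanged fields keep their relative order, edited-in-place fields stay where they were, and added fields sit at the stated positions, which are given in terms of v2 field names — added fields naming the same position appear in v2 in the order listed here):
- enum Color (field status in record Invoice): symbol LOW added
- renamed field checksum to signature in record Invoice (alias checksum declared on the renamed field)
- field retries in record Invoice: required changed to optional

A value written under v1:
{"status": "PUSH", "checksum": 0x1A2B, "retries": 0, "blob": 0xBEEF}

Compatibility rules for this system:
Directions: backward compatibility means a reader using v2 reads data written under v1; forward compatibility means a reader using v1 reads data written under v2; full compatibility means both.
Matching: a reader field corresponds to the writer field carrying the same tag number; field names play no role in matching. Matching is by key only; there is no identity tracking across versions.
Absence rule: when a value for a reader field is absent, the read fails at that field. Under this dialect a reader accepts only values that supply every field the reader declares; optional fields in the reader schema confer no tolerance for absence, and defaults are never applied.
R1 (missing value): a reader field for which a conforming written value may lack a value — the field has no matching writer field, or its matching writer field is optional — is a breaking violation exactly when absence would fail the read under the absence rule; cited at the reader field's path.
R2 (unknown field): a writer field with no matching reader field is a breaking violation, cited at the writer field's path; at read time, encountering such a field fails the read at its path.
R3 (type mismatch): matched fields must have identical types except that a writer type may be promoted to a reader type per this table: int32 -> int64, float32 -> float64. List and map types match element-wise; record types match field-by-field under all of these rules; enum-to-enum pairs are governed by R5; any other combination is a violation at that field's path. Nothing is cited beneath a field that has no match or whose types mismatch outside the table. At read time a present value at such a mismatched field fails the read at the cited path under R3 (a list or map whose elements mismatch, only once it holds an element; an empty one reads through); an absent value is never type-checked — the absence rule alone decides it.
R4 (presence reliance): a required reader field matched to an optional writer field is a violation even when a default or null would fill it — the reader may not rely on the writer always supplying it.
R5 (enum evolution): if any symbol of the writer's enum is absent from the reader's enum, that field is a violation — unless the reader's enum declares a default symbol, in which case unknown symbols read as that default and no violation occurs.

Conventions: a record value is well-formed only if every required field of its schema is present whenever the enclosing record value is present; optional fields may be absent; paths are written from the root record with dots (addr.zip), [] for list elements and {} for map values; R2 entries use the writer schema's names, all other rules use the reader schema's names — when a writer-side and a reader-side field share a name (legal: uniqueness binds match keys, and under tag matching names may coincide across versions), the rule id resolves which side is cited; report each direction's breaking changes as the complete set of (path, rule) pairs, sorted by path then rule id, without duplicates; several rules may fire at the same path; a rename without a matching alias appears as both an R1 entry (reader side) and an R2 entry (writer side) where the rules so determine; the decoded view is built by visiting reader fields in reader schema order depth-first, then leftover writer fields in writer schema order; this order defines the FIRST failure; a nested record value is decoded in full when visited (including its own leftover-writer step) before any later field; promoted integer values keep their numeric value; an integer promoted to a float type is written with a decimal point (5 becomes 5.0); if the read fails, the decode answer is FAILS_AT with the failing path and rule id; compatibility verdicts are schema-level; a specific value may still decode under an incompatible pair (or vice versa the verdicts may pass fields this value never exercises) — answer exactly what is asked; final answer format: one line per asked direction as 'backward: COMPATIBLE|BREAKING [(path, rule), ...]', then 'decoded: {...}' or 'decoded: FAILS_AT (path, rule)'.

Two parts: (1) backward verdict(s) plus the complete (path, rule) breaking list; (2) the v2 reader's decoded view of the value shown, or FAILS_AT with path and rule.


each type pair in Invoice: writer, then reader
backward for Invoice (reader v2, writer v1):
  status <- status (Color -> Color, writer optional)
  signature <- checksum (bytes -> bytes, writer required)
  retries <- retries (int64 -> int64, writer required)
  blob <- blob (bytes -> bytes, writer required)
  rule R1 violated at status
  => backward verdict for Invoice: BREAKING, 1 violation(s)
decode (reader v2):
  status := "PUSH"
  signature := 0x1A2B (from writer checksum)
  retries := 0
  blob := 0xBEEF
  => decoded: {"status": "PUSH", "signature": 0x1A2B, "retries": 0, "blob": 0xBEEF}
checking off the Invoice differences that do not matter here:
  enum Color (field status in record Invoice): symbol LOW added -> no rule fires on it in Invoice's dialect; the asked verdict holds
  field retries in record Invoice: required changed to optional -> fires only in the forward direction of Invoice, which is not asked here

backward: BREAKING [(status, R1)]; decoded: {"status": "PUSH", "signature": 0x1A2B, "retries": 0, "blob": 0xBEEF}
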